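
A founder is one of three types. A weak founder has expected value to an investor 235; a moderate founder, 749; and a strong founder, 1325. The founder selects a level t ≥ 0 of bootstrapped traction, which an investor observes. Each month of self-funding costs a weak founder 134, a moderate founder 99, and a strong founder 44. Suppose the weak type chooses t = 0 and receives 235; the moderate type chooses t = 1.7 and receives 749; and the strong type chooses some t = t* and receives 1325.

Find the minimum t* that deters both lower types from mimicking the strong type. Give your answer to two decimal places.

8.13

Moderate type (on-path payoff 749 − 99×1.7 = 580.7) won't mimic when 580.7 ≥ 1325 − 99·t*, i.e. t* ≥ 7.52.
Weak type (on-path payoff 235) won't mimic when 235 ≥ 1325 − 134·t*, i.e. t* ≥ 8.13.
Both must hold, so t* = max(8.13, 7.52) = 8.13. The weak type's constraint binds.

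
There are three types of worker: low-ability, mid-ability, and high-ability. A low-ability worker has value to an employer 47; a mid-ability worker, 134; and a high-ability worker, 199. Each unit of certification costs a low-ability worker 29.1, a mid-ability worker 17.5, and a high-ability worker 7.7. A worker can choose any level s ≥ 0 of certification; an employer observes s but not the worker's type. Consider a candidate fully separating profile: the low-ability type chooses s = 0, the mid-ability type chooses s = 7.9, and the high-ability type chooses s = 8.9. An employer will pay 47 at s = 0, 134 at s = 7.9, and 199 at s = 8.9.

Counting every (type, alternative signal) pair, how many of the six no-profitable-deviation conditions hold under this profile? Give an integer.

Mid-ability (own payoff 134 − 17.5×7.9 = -4.25): to s=0 gives 47 → profitable ✗; to s=8.9 gives 199 − 17.5×8.9 = 43.25 → profitable ✗.
High-ability (own payoff 199 − 7.7×8.9 = 130.47): to s=0 gives 47 → no gain ✓; to s=7.9 gives 134 − 7.7×7.9 = 73.17 → no gain ✓.
Low-ability (own payoff 47): to s=7.9 gives 134 − 29.1×7.9 = -95.89 → no gain ✓; to s=8.9 gives 199 − 29.1×8.9 = -59.99 → no gain ✓.
4 of the 6 constraints hold; not an equilibrium.

4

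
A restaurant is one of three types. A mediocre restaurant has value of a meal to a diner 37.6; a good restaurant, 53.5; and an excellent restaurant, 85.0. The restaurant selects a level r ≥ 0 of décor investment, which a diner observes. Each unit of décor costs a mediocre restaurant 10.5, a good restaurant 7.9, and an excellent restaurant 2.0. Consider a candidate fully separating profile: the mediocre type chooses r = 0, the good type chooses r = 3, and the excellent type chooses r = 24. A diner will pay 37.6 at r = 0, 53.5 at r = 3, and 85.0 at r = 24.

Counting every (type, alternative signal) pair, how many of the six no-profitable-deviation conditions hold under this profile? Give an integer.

Mediocre (own payoff 37.6): to r=3 gives 53.5 − 10.5×3 = 22 → no gain ✓; to r=24 gives 85.0 − 10.5×24 = -167 → no gain ✓.
Excellent (own payoff 85.0 − 2.0×24 = 37): to r=0 gives 37.6 → profitable ✗; to r=3 gives 53.5 − 2.0×3 = 47.5 → profitable ✗.
Good (own payoff 53.5 − 7.9×3 = 29.8): to r=0 gives 37.6 → profitable ✗; to r=24 gives 85.0 − 7.9×24 = -104.6 → no gain ✓.
3 of the 6 constraints hold; not an equilibrium.

3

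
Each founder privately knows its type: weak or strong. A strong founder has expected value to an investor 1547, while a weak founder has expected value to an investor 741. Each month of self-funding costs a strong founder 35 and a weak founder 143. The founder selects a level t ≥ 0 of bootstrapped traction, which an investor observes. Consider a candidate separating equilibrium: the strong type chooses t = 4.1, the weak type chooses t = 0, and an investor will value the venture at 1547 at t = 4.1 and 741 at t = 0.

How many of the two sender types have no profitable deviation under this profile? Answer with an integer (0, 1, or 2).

1

Strong type: signal → 1547 − 35 × 4.1 = 1403.5; deviate to 0 → 741. IC holds (1403.5 ≥ 741).
Weak type: stay at 0 → 741; mimic → 1547 − 143 × 4.1 = 960.7. IC fails (741 < 960.7).
1 of 2 constraints hold, so this profile is not an equilibrium.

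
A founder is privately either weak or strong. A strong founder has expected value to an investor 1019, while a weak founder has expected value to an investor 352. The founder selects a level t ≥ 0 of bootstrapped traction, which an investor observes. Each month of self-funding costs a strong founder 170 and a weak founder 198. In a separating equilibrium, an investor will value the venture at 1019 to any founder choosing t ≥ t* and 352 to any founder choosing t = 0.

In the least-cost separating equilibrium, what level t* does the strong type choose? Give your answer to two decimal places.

A weak founder choosing t = 0 receives 352.
Imitating at t* instead would pay 1019 at cost 198·t*, netting 1019 − 198·t*.
Indifference: 352 = 1019 − 198·t*, so t* = (1019 − 352) / 198 ≈ 3.37.
This is the weak type's binding incentive-compatibility constraint; any t ≥ 3.37 sustains separation on that side.

3.37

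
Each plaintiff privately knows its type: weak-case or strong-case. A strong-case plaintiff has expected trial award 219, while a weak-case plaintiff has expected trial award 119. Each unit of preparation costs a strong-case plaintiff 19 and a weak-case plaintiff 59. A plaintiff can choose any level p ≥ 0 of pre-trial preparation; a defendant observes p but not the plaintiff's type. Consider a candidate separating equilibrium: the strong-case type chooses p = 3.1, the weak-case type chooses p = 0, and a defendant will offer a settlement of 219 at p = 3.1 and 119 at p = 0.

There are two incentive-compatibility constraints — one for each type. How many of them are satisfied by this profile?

2

Weak-case type: stay at 0 → 119; mimic → 219 − 59 × 3.1 = 36.1. IC holds (119 ≥ 36.1).
Strong-case type: signal → 219 − 19 × 3.1 = 160.1; deviate to 0 → 119. IC holds (160.1 ≥ 119).
2 of 2 constraints hold, so this is a separating equilibrium.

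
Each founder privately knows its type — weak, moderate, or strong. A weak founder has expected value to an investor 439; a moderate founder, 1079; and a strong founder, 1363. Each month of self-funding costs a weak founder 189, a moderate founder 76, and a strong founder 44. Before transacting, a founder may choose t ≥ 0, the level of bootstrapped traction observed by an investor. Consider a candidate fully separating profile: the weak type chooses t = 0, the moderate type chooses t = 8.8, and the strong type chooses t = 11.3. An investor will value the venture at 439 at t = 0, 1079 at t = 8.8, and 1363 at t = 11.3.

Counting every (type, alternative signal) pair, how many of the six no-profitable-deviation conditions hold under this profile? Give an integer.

Moderate (own payoff 1079 − 76×8.8 = 410.2): to t=0 gives 439 → profitable ✗; to t=11.3 gives 1363 − 76×11.3 = 504.2 → profitable ✗.
Weak (own payoff 439): to t=8.8 gives 1079 − 189×8.8 = -584.2 → no gain ✓; to t=11.3 gives 1363 − 189×11.3 = -772.7 → no gain ✓.
Strong (own payoff 1363 − 44×11.3 = 865.8): to t=0 gives 439 → no gain ✓; to t=8.8 gives 1079 − 44×8.8 = 691.8 → no gain ✓.
4 of the 6 constraints hold; not an equilibrium.

4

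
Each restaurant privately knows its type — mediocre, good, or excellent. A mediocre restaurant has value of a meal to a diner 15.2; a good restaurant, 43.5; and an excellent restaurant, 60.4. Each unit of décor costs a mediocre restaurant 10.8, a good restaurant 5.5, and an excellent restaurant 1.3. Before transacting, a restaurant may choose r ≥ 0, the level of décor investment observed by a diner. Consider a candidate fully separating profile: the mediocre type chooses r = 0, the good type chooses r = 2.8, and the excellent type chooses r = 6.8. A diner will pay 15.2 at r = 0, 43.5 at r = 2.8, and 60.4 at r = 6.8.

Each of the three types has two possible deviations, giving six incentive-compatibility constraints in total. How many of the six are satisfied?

6

Good (own payoff 43.5 − 5.5×2.8 = 28.1): to r=0 gives 15.2 → no gain ✓; to r=6.8 gives 60.4 − 5.5×6.8 = 23 → no gain ✓.
Mediocre (own payoff 15.2): to r=2.8 gives 43.5 − 10.8×2.8 = 13.26 → no gain ✓; to r=6.8 gives 60.4 − 10.8×6.8 = -13.04 → no gain ✓.
Excellent (own payoff 60.4 − 1.3×6.8 = 51.56): to r=0 gives 15.2 → no gain ✓; to r=2.8 gives 43.5 − 1.3×2.8 = 39.86 → no gain ✓.
6 of the 6 constraints hold; this profile is a separating equilibrium.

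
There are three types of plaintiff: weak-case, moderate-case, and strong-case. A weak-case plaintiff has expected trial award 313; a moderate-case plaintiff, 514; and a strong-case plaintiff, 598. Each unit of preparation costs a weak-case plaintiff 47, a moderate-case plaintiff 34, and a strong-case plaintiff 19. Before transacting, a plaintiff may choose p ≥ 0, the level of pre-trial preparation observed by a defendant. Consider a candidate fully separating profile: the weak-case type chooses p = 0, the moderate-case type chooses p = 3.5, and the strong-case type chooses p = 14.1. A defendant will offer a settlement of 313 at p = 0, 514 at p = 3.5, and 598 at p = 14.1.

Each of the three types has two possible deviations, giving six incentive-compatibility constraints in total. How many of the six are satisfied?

4

Weak-case (own payoff 313): to p=3.5 gives 514 − 47×3.5 = 349.5 → profitable ✗; to p=14.1 gives 598 − 47×14.1 = -64.7 → no gain ✓.
Strong-case (own payoff 598 − 19×14.1 = 330.1): to p=0 gives 313 → no gain ✓; to p=3.5 gives 514 − 19×3.5 = 447.5 → profitable ✗.
Moderate-case (own payoff 514 − 34×3.5 = 395): to p=0 gives 313 → no gain ✓; to p=14.1 gives 598 − 34×14.1 = 118.6 → no gain ✓.
4 of the 6 constraints hold; not an equilibrium.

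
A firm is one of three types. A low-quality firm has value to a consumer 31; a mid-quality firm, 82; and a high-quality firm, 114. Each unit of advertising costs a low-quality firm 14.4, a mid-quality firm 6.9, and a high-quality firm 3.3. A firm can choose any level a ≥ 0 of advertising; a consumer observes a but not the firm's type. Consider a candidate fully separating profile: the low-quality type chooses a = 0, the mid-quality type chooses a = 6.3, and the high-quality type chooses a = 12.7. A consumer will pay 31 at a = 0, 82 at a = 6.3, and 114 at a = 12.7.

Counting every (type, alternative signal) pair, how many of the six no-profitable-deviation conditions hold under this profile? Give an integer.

6

High-quality (own payoff 114 − 3.3×12.7 = 72.09): to a=0 gives 31 → no gain ✓; to a=6.3 gives 82 − 3.3×6.3 = 61.21 → no gain ✓.
Low-quality (own payoff 31): to a=6.3 gives 82 − 14.4×6.3 = -8.72 → no gain ✓; to a=12.7 gives 114 − 14.4×12.7 = -68.88 → no gain ✓.
Mid-quality (own payoff 82 − 6.9×6.3 = 38.53): to a=0 gives 31 → no gain ✓; to a=12.7 gives 114 − 6.9×12.7 = 26.37 → no gain ✓.
6 of the 6 constraints hold; this profile is a separating equilibrium.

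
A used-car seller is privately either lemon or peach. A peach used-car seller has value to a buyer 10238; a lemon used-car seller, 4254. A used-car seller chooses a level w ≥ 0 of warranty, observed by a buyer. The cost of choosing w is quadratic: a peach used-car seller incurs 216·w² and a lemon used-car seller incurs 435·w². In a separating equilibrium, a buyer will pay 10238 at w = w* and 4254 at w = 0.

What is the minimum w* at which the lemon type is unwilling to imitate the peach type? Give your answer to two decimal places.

The lemon type at w = 0 receives 4254; imitating at w* yields 10238 − 435·w*².
Indifference: 4254 = 10238 − 435·w*², so w*² = (10238 − 4254) / 435 ≈ 13.7563.
w* = √13.7563 ≈ 3.71.

3.71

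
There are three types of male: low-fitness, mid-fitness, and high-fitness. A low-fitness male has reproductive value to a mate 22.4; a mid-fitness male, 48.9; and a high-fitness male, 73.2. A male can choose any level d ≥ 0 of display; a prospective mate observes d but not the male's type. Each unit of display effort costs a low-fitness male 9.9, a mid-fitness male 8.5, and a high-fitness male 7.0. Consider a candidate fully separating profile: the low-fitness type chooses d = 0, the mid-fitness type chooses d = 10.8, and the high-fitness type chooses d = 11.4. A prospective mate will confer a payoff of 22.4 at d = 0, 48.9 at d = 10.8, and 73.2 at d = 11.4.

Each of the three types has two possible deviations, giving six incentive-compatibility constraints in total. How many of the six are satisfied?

Low-fitness (own payoff 22.4): to d=10.8 gives 48.9 − 9.9×10.8 = -58.02 → no gain ✓; to d=11.4 gives 73.2 − 9.9×11.4 = -39.66 → no gain ✓.
Mid-fitness (own payoff 48.9 − 8.5×10.8 = -42.9): to d=0 gives 22.4 → profitable ✗; to d=11.4 gives 73.2 − 8.5×11.4 = -23.7 → profitable ✗.
High-fitness (own payoff 73.2 − 7.0×11.4 = -6.6): to d=0 gives 22.4 → profitable ✗; to d=10.8 gives 48.9 − 7.0×10.8 = -26.7 → no gain ✓.
3 of the 6 constraints hold; not an equilibrium.

3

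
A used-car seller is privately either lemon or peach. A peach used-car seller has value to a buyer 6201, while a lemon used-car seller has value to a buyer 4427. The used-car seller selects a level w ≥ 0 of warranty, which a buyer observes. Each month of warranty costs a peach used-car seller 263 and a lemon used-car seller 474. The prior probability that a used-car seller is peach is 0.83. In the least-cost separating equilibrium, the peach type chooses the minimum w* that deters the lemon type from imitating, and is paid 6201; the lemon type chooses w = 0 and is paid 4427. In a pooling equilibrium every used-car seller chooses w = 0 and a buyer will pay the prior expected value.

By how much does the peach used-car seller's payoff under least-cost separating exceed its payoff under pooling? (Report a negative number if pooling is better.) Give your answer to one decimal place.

-682.7

Least-cost separating signal: w* solves 4427 = 6201 − 474·w*, so w* = (6201 − 4427)/474 ≈ 3.7426.
Peach type's separating payoff: 6201 − 263 × w* = 6201 − 263 × (6201 − 4427)/474 = 6201 − 466562/474 ≈ 5216.692.
Pooling payoff: 0.83 × 6201 + 0.17 × 4427 = 5899.42.
Difference: 5216.692 − 5899.42 = -682.728, i.e. -682.7 to one decimal place.
The peach type would prefer the pooling outcome.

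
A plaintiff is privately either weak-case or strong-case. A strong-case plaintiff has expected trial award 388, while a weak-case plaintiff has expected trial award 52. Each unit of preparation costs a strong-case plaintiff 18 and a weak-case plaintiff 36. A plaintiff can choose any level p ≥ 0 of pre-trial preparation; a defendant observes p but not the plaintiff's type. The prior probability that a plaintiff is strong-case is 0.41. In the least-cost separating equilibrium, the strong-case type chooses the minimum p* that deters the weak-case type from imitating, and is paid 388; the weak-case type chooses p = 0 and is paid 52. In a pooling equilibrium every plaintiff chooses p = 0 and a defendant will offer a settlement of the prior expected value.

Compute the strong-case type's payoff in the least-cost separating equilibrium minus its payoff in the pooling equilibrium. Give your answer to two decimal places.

Least-cost separating signal: p* solves 52 = 388 − 36·p*, so p* = (388 − 52)/36 ≈ 9.3333.
Strong-case type's separating payoff: 388 − 18 × p* = 388 − 18 × (388 − 52)/36 = 388 − 6048/36 = 220.
Pooling payoff: 0.41 × 388 + 0.59 × 52 = 189.76.
Difference: 220 − 189.76 = 30.24.
The strong-case type prefers to separate.

30.24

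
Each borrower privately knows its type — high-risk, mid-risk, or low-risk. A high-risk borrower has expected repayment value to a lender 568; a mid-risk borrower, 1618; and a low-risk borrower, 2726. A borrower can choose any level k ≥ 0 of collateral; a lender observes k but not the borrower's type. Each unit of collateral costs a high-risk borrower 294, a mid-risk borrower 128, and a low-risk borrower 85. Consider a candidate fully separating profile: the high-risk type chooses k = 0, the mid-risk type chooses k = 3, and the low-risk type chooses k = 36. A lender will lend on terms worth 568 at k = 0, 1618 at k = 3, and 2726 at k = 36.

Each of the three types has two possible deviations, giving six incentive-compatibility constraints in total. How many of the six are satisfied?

Low-risk (own payoff 2726 − 85×36 = -334): to k=0 gives 568 → profitable ✗; to k=3 gives 1618 − 85×3 = 1363 → profitable ✗.
Mid-risk (own payoff 1618 − 128×3 = 1234): to k=0 gives 568 → no gain ✓; to k=36 gives 2726 − 128×36 = -1882 → no gain ✓.
High-risk (own payoff 568): to k=3 gives 1618 − 294×3 = 736 → profitable ✗; to k=36 gives 2726 − 294×36 = -7858 → no gain ✓.
3 of the 6 constraints hold; not an equilibrium.

3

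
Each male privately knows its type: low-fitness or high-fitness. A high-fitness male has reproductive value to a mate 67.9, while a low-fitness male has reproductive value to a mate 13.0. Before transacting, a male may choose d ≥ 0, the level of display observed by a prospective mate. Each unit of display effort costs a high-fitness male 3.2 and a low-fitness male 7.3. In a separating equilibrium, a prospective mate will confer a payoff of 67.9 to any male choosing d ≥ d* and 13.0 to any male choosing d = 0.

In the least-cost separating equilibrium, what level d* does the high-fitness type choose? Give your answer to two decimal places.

A low-fitness male choosing d = 0 receives 13.0.
Imitating at d* instead would pay 67.9 at cost 7.3·d*, netting 67.9 − 7.3·d*.
Indifference: 13.0 = 67.9 − 7.3·d*, so d* = (67.9 − 13.0) / 7.3 ≈ 7.52.
At d* the low-fitness type's incentive constraint just binds; the high-fitness type strictly prefers d* since its per-unit cost is lower.

7.52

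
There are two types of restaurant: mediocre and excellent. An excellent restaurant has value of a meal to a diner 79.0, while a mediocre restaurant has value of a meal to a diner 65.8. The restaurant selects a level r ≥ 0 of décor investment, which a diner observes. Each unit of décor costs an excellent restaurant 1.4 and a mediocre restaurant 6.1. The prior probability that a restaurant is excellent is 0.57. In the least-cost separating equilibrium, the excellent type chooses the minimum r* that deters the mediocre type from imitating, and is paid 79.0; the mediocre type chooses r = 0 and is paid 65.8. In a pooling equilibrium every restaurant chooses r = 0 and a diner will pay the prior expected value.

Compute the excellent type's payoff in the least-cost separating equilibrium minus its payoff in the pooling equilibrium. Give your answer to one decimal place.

Least-cost separating signal: r* solves 65.8 = 79.0 − 6.1·r*, so r* = (79.0 − 65.8)/6.1 ≈ 2.1639.
Excellent type's separating payoff: 79.0 − 1.4 × r* = 79.0 − 1.4 × (79.0 − 65.8)/6.1 = 79.0 − 18.48/6.1 ≈ 75.970.
Pooling payoff: 0.57 × 79.0 + 0.43 × 65.8 = 73.324.
Difference: 75.970 − 73.324 = 2.646, i.e. 2.6 to one decimal place.
The excellent type prefers to separate.

2.6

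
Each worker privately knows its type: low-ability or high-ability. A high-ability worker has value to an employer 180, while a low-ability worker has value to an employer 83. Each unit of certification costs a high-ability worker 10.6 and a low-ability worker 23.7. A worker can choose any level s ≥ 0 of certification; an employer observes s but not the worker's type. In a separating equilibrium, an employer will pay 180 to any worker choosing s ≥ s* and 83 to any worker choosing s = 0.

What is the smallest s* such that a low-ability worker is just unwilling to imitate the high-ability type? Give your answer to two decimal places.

A low-ability worker choosing s = 0 receives 83.
Imitating at s* instead would pay 180 at cost 23.7·s*, netting 180 − 23.7·s*.
Indifference: 83 = 180 − 23.7·s*, so s* = (180 − 83) / 23.7 ≈ 4.09.
At s* the low-ability type's incentive constraint just binds; the high-ability type strictly prefers s* since its per-unit cost is lower.

4.09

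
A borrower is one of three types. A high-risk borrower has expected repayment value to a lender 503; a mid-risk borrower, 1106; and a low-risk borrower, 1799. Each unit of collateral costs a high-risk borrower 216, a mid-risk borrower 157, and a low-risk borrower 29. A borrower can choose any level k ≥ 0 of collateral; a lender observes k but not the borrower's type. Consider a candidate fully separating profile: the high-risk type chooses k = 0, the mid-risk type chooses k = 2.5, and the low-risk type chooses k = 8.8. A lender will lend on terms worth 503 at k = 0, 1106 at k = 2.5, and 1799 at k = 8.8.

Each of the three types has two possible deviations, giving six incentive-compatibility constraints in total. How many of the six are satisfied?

5

High-risk (own payoff 503): to k=2.5 gives 1106 − 216×2.5 = 566 → profitable ✗; to k=8.8 gives 1799 − 216×8.8 = -101.8 → no gain ✓.
Low-risk (own payoff 1799 − 29×8.8 = 1543.8): to k=0 gives 503 → no gain ✓; to k=2.5 gives 1106 − 29×2.5 = 1033.5 → no gain ✓.
Mid-risk (own payoff 1106 − 157×2.5 = 713.5): to k=0 gives 503 → no gain ✓; to k=8.8 gives 1799 − 157×8.8 = 417.4 → no gain ✓.
5 of the 6 constraints hold; not an equilibrium.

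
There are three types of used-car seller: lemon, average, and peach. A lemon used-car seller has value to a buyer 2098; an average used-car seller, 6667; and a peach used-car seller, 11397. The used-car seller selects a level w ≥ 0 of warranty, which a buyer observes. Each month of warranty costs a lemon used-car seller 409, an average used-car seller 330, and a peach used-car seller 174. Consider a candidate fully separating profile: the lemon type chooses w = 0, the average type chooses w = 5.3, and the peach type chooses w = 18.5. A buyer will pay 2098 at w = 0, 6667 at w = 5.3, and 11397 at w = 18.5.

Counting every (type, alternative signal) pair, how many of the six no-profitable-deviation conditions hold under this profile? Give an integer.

3

Lemon (own payoff 2098): to w=5.3 gives 6667 − 409×5.3 = 4499.3 → profitable ✗; to w=18.5 gives 11397 − 409×18.5 = 3830.5 → profitable ✗.
Peach (own payoff 11397 − 174×18.5 = 8178): to w=0 gives 2098 → no gain ✓; to w=5.3 gives 6667 − 174×5.3 = 5744.8 → no gain ✓.
Average (own payoff 6667 − 330×5.3 = 4918): to w=0 gives 2098 → no gain ✓; to w=18.5 gives 11397 − 330×18.5 = 5292 → profitable ✗.
3 of the 6 constraints hold; not an equilibrium.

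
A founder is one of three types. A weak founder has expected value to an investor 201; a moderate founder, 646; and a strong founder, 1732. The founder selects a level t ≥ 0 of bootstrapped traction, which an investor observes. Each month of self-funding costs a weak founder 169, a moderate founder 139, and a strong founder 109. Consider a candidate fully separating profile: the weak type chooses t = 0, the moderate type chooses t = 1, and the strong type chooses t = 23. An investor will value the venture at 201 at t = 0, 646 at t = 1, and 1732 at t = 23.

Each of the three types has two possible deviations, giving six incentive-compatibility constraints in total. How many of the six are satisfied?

Strong (own payoff 1732 − 109×23 = -775): to t=0 gives 201 → profitable ✗; to t=1 gives 646 − 109×1 = 537 → profitable ✗.
Weak (own payoff 201): to t=1 gives 646 − 169×1 = 477 → profitable ✗; to t=23 gives 1732 − 169×23 = -2155 → no gain ✓.
Moderate (own payoff 646 − 139×1 = 507): to t=0 gives 201 → no gain ✓; to t=23 gives 1732 − 139×23 = -1465 → no gain ✓.
3 of the 6 constraints hold; not an equilibrium.

3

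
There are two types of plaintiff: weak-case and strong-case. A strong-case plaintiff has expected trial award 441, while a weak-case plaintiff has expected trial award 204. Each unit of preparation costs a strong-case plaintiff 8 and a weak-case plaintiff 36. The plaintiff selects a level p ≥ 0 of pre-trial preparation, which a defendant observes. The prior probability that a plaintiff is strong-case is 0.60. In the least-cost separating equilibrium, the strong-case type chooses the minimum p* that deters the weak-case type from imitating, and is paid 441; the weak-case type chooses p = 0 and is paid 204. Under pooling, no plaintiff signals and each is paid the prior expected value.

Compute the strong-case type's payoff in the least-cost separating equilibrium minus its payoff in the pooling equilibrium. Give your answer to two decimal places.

42.13

Least-cost separating signal: p* solves 204 = 441 − 36·p*, so p* = (441 − 204)/36 ≈ 6.5833.
Strong-case type's separating payoff: 441 − 8 × p* = 441 − 8 × (441 − 204)/36 = 441 − 1896/36 ≈ 388.3333.
Pooling payoff: 0.60 × 441 + 0.40 × 204 = 346.2.
Difference: 388.3333 − 346.2 = 42.1333, i.e. 42.13 to two decimal places.
The strong-case type prefers to separate.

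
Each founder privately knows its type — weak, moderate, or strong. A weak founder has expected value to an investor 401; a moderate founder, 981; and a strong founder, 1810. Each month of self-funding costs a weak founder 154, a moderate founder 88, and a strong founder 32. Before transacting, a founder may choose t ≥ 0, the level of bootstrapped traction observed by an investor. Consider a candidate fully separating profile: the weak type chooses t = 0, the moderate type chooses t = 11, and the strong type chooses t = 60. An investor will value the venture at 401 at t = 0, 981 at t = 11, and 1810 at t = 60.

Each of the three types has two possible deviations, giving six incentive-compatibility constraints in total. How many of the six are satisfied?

3

Strong (own payoff 1810 − 32×60 = -110): to t=0 gives 401 → profitable ✗; to t=11 gives 981 − 32×11 = 629 → profitable ✗.
Moderate (own payoff 981 − 88×11 = 13): to t=0 gives 401 → profitable ✗; to t=60 gives 1810 − 88×60 = -3470 → no gain ✓.
Weak (own payoff 401): to t=11 gives 981 − 154×11 = -713 → no gain ✓; to t=60 gives 1810 − 154×60 = -7430 → no gain ✓.
3 of the 6 constraints hold; not an equilibrium.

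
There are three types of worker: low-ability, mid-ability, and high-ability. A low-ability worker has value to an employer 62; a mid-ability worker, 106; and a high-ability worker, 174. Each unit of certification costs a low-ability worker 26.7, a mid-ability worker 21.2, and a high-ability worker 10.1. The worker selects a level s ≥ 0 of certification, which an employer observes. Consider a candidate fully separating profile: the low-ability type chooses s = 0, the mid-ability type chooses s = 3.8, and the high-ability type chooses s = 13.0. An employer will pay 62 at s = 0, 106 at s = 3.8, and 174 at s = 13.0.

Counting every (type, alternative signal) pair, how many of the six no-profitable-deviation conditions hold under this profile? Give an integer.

Mid-ability (own payoff 106 − 21.2×3.8 = 25.44): to s=0 gives 62 → profitable ✗; to s=13.0 gives 174 − 21.2×13.0 = -101.6 → no gain ✓.
Low-ability (own payoff 62): to s=3.8 gives 106 − 26.7×3.8 = 4.54 → no gain ✓; to s=13.0 gives 174 − 26.7×13.0 = -173.1 → no gain ✓.
High-ability (own payoff 174 − 10.1×13.0 = 42.7): to s=0 gives 62 → profitable ✗; to s=3.8 gives 106 − 10.1×3.8 = 67.62 → profitable ✗.
3 of the 6 constraints hold; not an equilibrium.

3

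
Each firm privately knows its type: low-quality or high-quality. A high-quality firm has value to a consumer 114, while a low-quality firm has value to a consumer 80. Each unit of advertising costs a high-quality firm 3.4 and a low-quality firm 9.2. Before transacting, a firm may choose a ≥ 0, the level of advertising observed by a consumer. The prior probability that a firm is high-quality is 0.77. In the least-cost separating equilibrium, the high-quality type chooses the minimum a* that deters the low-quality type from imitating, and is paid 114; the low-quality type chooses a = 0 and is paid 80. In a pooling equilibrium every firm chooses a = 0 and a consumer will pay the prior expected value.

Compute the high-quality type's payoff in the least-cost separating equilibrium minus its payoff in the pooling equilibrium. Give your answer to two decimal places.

-4.75

Least-cost separating signal: a* solves 80 = 114 − 9.2·a*, so a* = (114 − 80)/9.2 ≈ 3.6957.
High-quality type's separating payoff: 114 − 3.4 × a* = 114 − 3.4 × (114 − 80)/9.2 = 114 − 115.6/9.2 ≈ 101.4348.
Pooling payoff: 0.77 × 114 + 0.23 × 80 = 106.18.
Difference: 101.4348 − 106.18 = -4.7452, i.e. -4.75 to two decimal places.
The high-quality type would prefer the pooling outcome.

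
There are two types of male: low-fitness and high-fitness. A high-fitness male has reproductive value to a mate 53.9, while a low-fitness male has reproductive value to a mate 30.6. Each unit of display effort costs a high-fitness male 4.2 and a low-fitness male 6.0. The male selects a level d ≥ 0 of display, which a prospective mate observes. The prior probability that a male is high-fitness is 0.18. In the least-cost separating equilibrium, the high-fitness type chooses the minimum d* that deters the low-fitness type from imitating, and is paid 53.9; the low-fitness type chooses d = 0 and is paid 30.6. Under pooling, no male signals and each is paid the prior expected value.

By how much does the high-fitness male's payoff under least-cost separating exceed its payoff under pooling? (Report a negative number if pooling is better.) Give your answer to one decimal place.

2.8

Least-cost separating signal: d* solves 30.6 = 53.9 − 6.0·d*, so d* = (53.9 − 30.6)/6.0 ≈ 3.8833.
High-fitness type's separating payoff: 53.9 − 4.2 × d* = 53.9 − 4.2 × (53.9 − 30.6)/6.0 = 53.9 − 97.86/6.0 = 37.59.
Pooling payoff: 0.18 × 53.9 + 0.82 × 30.6 = 34.794.
Difference: 37.59 − 34.794 = 2.796, i.e. 2.8 to one decimal place.
The high-fitness type prefers to separate.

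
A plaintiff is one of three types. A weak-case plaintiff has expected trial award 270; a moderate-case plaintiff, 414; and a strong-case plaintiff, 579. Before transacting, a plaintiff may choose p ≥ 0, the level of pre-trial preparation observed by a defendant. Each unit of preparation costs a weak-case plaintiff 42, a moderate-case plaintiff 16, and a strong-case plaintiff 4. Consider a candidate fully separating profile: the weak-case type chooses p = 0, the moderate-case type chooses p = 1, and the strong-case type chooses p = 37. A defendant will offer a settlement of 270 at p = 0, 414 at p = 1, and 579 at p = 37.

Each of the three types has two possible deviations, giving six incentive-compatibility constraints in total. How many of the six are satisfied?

5

Weak-case (own payoff 270): to p=1 gives 414 − 42×1 = 372 → profitable ✗; to p=37 gives 579 − 42×37 = -975 → no gain ✓.
Moderate-case (own payoff 414 − 16×1 = 398): to p=0 gives 270 → no gain ✓; to p=37 gives 579 − 16×37 = -13 → no gain ✓.
Strong-case (own payoff 579 − 4×37 = 431): to p=0 gives 270 → no gain ✓; to p=1 gives 414 − 4×1 = 410 → no gain ✓.
5 of the 6 constraints hold; not an equilibrium.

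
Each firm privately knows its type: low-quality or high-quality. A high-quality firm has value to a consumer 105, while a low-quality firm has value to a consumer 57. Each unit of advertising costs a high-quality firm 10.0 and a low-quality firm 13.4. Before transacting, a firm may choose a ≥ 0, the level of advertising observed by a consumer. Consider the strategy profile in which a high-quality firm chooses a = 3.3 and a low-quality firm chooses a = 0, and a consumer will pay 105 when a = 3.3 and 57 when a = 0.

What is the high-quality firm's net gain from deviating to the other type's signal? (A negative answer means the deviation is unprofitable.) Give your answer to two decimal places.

-15.00

Playing a = 3.3 the high-quality firm receives 105 − 10.0 × 3.3 = 72.
Deviating to a = 0 yields 57 instead.
Gain from deviating: 57 − 72 = -15.00.
The gain is negative, so the high-quality type's incentive-compatibility constraint is satisfied.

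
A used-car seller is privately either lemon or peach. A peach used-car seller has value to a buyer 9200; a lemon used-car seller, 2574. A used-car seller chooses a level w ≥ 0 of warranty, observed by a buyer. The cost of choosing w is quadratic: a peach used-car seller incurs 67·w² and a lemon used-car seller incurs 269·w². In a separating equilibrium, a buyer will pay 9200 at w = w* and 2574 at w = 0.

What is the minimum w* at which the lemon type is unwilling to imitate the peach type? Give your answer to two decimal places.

The lemon type at w = 0 receives 2574; imitating at w* yields 9200 − 269·w*².
Indifference: 2574 = 9200 − 269·w*², so w*² = (9200 − 2574) / 269 ≈ 24.6320.
w* = √24.6320 ≈ 4.96.

4.96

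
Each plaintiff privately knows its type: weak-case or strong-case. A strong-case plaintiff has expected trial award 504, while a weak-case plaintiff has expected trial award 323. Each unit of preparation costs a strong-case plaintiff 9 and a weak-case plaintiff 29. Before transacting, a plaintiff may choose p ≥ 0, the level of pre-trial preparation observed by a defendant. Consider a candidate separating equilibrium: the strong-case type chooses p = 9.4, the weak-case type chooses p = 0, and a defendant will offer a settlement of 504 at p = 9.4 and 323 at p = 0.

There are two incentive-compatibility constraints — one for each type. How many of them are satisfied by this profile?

2

Weak-case type: stay at 0 → 323; mimic → 504 − 29 × 9.4 = 231.4. IC holds (323 ≥ 231.4).
Strong-case type: signal → 504 − 9 × 9.4 = 419.4; deviate to 0 → 323. IC holds (419.4 ≥ 323).
2 of 2 constraints hold, so this is a separating equilibrium.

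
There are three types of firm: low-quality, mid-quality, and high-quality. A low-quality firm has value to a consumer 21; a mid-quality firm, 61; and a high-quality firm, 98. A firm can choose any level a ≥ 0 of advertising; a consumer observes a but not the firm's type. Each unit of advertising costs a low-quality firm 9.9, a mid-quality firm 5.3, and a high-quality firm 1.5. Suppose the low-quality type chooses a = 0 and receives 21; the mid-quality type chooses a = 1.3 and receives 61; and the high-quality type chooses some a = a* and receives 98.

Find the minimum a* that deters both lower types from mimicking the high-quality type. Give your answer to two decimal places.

8.28

Mid-quality type (on-path payoff 61 − 5.3×1.3 = 54.11) won't mimic when 54.11 ≥ 98 − 5.3·a*, i.e. a* ≥ 8.28.
Low-quality type (on-path payoff 21) won't mimic when 21 ≥ 98 − 9.9·a*, i.e. a* ≥ 7.78.
Both must hold, so a* = max(7.78, 8.28) = 8.28. The mid-quality type's constraint binds.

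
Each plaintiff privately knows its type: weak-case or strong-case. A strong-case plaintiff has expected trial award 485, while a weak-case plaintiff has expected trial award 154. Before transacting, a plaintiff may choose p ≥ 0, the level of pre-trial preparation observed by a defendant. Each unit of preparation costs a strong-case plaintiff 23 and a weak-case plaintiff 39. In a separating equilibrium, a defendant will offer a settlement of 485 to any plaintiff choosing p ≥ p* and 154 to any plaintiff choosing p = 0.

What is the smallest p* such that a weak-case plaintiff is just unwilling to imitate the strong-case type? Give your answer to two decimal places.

A weak-case plaintiff choosing p = 0 receives 154.
Imitating at p* instead would pay 485 at cost 39·p*, netting 485 − 39·p*.
Indifference: 154 = 485 − 39·p*, so p* = (485 − 154) / 39 ≈ 8.49.
This is the weak-case type's binding incentive-compatibility constraint; any p ≥ 8.49 sustains separation on that side.

8.49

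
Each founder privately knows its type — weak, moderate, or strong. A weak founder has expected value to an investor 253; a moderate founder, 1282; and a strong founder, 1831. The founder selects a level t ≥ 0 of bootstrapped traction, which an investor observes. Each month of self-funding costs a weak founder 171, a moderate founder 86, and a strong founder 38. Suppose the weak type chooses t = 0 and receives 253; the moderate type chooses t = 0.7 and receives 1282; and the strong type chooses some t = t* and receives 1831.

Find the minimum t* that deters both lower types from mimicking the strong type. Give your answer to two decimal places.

Moderate type (on-path payoff 1282 − 86×0.7 = 1221.8) won't mimic when 1221.8 ≥ 1831 − 86·t*, i.e. t* ≥ 7.08.
Weak type (on-path payoff 253) won't mimic when 253 ≥ 1831 − 171·t*, i.e. t* ≥ 9.23.
Both must hold, so t* = max(9.23, 7.08) = 9.23. The weak type's constraint binds.

9.23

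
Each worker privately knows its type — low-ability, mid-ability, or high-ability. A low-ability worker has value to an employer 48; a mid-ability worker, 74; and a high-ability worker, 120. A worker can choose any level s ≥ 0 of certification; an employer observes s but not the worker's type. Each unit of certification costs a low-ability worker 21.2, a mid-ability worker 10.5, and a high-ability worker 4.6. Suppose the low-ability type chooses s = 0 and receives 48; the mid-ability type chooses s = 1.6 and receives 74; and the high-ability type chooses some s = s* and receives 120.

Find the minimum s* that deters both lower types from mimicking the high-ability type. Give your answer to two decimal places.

Low-ability type (on-path payoff 48) won't mimic when 48 ≥ 120 − 21.2·s*, i.e. s* ≥ 3.40.
Mid-ability type (on-path payoff 74 − 10.5×1.6 = 57.2) won't mimic when 57.2 ≥ 120 − 10.5·s*, i.e. s* ≥ 5.98.
Both must hold, so s* = max(3.40, 5.98) = 5.98. The mid-ability type's constraint binds.

5.98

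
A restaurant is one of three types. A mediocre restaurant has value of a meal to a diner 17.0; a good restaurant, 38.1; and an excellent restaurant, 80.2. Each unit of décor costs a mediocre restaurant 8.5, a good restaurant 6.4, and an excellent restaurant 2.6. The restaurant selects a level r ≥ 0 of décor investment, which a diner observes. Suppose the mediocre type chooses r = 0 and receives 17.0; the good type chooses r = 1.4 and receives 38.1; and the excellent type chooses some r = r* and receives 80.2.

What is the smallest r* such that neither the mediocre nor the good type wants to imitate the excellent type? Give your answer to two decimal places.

7.98

Mediocre type (on-path payoff 17.0) won't mimic when 17.0 ≥ 80.2 − 8.5·r*, i.e. r* ≥ 7.44.
Good type (on-path payoff 38.1 − 6.4×1.4 = 29.14) won't mimic when 29.14 ≥ 80.2 − 6.4·r*, i.e. r* ≥ 7.98.
Both must hold, so r* = max(7.44, 7.98) = 7.98. The good type's constraint binds.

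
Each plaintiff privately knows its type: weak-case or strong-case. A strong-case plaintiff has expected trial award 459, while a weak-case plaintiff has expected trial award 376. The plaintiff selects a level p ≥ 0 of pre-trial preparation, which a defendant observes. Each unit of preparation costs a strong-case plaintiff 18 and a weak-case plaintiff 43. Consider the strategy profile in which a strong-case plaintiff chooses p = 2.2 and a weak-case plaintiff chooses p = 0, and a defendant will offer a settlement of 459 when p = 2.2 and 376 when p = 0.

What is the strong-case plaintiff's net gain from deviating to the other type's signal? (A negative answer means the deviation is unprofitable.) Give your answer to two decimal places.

-43.40

Playing p = 2.2 the strong-case plaintiff receives 459 − 18 × 2.2 = 419.4.
Deviating to p = 0 yields 376 instead.
Gain from deviating: 376 − 419.4 = -43.40.
The gain is negative, so the strong-case type's incentive-compatibility constraint is satisfied.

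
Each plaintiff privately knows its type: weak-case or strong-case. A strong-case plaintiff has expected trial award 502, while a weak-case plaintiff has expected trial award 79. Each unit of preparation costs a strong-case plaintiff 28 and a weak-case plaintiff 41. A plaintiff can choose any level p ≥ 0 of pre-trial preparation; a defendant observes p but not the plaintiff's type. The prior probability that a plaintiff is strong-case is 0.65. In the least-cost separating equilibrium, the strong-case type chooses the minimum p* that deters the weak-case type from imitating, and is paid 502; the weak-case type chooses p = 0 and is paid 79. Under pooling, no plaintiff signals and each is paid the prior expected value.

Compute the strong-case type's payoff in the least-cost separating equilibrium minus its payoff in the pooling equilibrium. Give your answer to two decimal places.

-140.83

Least-cost separating signal: p* solves 79 = 502 − 41·p*, so p* = (502 − 79)/41 ≈ 10.3171.
Strong-case type's separating payoff: 502 − 28 × p* = 502 − 28 × (502 − 79)/41 = 502 − 11844/41 ≈ 213.1220.
Pooling payoff: 0.65 × 502 + 0.35 × 79 = 353.95.
Difference: 213.1220 − 353.95 = -140.828, i.e. -140.83 to two decimal places.
The strong-case type would prefer the pooling outcome.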